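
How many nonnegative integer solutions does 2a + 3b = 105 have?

18

gcd(3, 2) = 1.
By Bézout, 2×(-1) + 3×(1) = 1.
One solution: (0, 35).
General: a = 0 + 3t, b = 35 - 2t.
a ≥ 0 ⇒ t ≥ 0; b ≥ 0 ⇒ t ≤ 17. So t ∈ [0, 17]: 18 solutions.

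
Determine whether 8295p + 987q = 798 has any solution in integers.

yes

gcd(8295, 987):
  8295 = 8*987 + 399
  987 = 2*399 + 189
  399 = 2*189 + 21
  189 = 9*21
so gcd(8295, 987) = 21.
21 divides 798, so integer solutions exist.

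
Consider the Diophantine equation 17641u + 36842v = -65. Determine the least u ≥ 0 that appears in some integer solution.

1299

gcd(36842, 17641) = 13  (36842 = 2*17641 + 1560, 17641 = 11*1560 + 481, 1560 = 3*481 + 117, 481 = 4*117 + 13, 117 = 9*13).
13 divides -65, so solutions exist.
Back-substituting, 17641*(307) + 36842*(-147) = 13.
Scale by -65/13 = -5: (u₀, v₀) = (-1535, 735).
General solution: u = -1535 + 2834t, v = 735 - 1357t for integer t.
u ≥ 0: smallest is -1535 mod 2834 = 1299 (at t = 1), with v = -622.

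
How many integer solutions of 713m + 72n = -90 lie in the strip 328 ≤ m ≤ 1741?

gcd(713, 72) = 1  (713 = 9*72 + 65, 72 = 1*65 + 7, 65 = 9*7 + 2, 7 = 3*2 + 1, 2 = 2*1).
Back-substituting, 713*(-31) + 72*(307) = 1.
Scale by -90: particular solution (2790, -27630); reduce m mod 72: (54, -536).
General solution: m = 54 + 72t, n = -536 - 713t for integer t.
328 ≤ 54 + 72t ≤ 1741 gives t ∈ [4, 23], which is 20 values.

20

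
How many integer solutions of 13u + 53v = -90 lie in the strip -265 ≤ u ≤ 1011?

gcd(53, 13) = 1.
By Bézout, 13*(-4) + 53*(1) = 1.
Particular solution: (42, -12).
General solution: u = 42 + 53t, v = -12 - 13t for integer t.
-265 ≤ 42 + 53t ≤ 1011 gives t ∈ [-5, 18], which is 24 values.

24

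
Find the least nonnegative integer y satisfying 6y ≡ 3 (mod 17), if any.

gcd(17, 6) = 1  (17 = 2*6 + 5, 6 = 1*5 + 1, 5 = 5*1).
1 divides 3, so solutions exist.
Back-substituting, 6*(3) + 17*(-1) = 1.
So 6*(3) ≡ 1 (mod 17); multiply by 3: y ≡ 9 (mod 17).
Smallest nonnegative: y = 9 mod 17 = 9.

9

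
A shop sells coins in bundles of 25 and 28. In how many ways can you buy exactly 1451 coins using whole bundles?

Need nonnegative integers with 25j + 28k = 1451.
gcd(25, 28) = 1, and 25·(9) + 28·(-8) = 1.
So (j₀, k₀) = (13059, -11608); general j = 13059 + 28t, k = -11608 - 25t.
j ≥ 0 ⇒ t ≥ -466; k ≥ 0 ⇒ t ≤ -465. That's 2 values of t.

2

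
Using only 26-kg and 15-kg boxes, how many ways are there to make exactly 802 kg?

2

Need nonnegative integers with 26j + 15k = 802.
gcd(26, 15) = 1, and 26·(-4) + 15·(7) = 1.
So (j₀, k₀) = (-3208, 5614); general j = -3208 + 15t, k = 5614 - 26t.
j ≥ 0 ⇒ t ≥ 214; k ≥ 0 ⇒ t ≤ 215. That's 2 values of t.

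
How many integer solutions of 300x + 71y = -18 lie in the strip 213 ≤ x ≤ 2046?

25

gcd(300, 71) = 1.
By Bézout, 300×(-31) + 71×(131) = 1.
Particular solution: (61, -258).
General solution: x = 61 + 71t, y = -258 - 300t for integer t.
213 ≤ 61 + 71t ≤ 2046 gives t ∈ [3, 27], which is 25 values.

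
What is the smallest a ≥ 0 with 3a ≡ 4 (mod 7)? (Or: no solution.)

gcd(7, 3):
  7 = 2·3 + 1
  3 = 3·1
so gcd(7, 3) = 1.
1 divides 4, so solutions exist.
Back-substitute for Bézout coefficients:
  1 = 7 - 2·3
  ... = 3·(-2) + 7·(1)
So 3·(-2) ≡ 1 (mod 7); multiply by 4: a ≡ -8 (mod 7).
Smallest nonnegative: a = -8 mod 7 = 6.

6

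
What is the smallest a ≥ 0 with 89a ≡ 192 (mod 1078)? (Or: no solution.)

632

gcd(1078, 89) = 1  (1078 = 12×89 + 10, 89 = 8×10 + 9, 10 = 1×9 + 1, 9 = 9×1).
1 divides 192, so solutions exist.
Back-substituting, 89×(-109) + 1078×(9) = 1.
So 89×(-109) ≡ 1 (mod 1078); multiply by 192: a ≡ -20928 (mod 1078).
Smallest nonnegative: a = -20928 mod 1078 = 632.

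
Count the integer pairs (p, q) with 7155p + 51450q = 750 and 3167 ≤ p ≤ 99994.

gcd(51450, 7155):
  51450 = 7*7155 + 1365
  7155 = 5*1365 + 330
  1365 = 4*330 + 45
  330 = 7*45 + 15
  45 = 3*15
so gcd(51450, 7155) = 15.
Back-substitute for Bézout coefficients:
  15 = 330 - 7*45
  ... = 7155*(1093) + 51450*(-152)
Scale by 50: particular solution (54650, -7600); reduce p mod 3430: (3200, -445).
General solution: p = 3200 + 3430t, q = -445 - 477t for integer t.
3167 ≤ 3200 + 3430t ≤ 99994 gives t ∈ [0, 28], which is 29 values.

29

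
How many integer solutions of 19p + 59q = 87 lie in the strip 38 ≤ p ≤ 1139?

19

gcd(59, 19) = 1.
By Bézout, 19×(28) + 59×(-9) = 1.
Particular solution: (17, -4).
General solution: p = 17 + 59t, q = -4 - 19t for integer t.
38 ≤ 17 + 59t ≤ 1139 gives t ∈ [1, 19], which is 19 values.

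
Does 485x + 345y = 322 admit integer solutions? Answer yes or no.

gcd(485, 345) = 5  (485 = 1×345 + 140, 345 = 2×140 + 65, 140 = 2×65 + 10, 65 = 6×10 + 5, 10 = 2×5).
5 does not divide 322 (remainder 2), so no integer solutions.

no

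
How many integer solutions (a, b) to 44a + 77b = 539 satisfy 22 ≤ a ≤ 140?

17

gcd(77, 44) = 11  (77 = 1·44 + 33, 44 = 1·33 + 11, 33 = 3·11).
Back-substituting, 44·(2) + 77·(-1) = 11.
Scale by 49: particular solution (98, -49); reduce a mod 7: (0, 7).
General solution: a = 0 + 7t, b = 7 - 4t for integer t.
22 ≤ 0 + 7t ≤ 140 gives t ∈ [4, 20], which is 17 values.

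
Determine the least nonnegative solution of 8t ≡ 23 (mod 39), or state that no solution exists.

gcd(39, 8) = 1.
1 divides 23, so solutions exist.
By Bézout, 8*(5) + 39*(-1) = 1.
So 8*(5) ≡ 1 (mod 39); multiply by 23: t ≡ 115 (mod 39).
Smallest nonnegative: t = 115 mod 39 = 37.

37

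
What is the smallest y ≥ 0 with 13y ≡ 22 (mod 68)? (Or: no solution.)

gcd(68, 13) = 1.
1 divides 22, so solutions exist.
By Bézout, 13×(21) + 68×(-4) = 1.
So 13×(21) ≡ 1 (mod 68); multiply by 22: y ≡ 462 (mod 68).
Smallest nonnegative: y = 462 mod 68 = 54.

54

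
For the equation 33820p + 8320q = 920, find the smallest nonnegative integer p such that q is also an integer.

gcd(33820, 8320):
  33820 = 4·8320 + 540
  8320 = 15·540 + 220
  540 = 2·220 + 100
  220 = 2·100 + 20
  100 = 5·20
so gcd(33820, 8320) = 20.
20 divides 920, so solutions exist.
Back-substitute for Bézout coefficients:
  20 = 220 - 2·100
  ... = 33820·(-77) + 8320·(313)
Scale by 920/20 = 46: (p₀, q₀) = (-3542, 14398).
General solution: p = -3542 + 416t, q = 14398 - 1691t for integer t.
p ≥ 0: smallest is -3542 mod 416 = 202 (at t = 9), with q = -821.

202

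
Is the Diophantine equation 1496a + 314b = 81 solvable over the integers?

gcd(1496, 314):
  1496 = 4×314 + 240
  314 = 1×240 + 74
  240 = 3×74 + 18
  74 = 4×18 + 2
  18 = 9×2
so gcd(1496, 314) = 2.
2 does not divide 81 (remainder 1), so no integer solutions.

no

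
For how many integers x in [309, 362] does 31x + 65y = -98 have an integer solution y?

gcd(65, 31) = 1  (65 = 2×31 + 3, 31 = 10×3 + 1, 3 = 3×1).
Back-substituting, 31×(21) + 65×(-10) = 1.
Scale by -98: particular solution (-2058, 980); reduce x mod 65: (22, -12).
General solution: x = 22 + 65t, y = -12 - 31t for integer t.
309 ≤ 22 + 65t ≤ 362 gives t ∈ [5, 5], which is 1 value.

1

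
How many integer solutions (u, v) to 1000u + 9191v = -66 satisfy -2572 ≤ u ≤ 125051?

gcd(9191, 1000) = 1.
By Bézout, 1000·(818) + 9191·(-89) = 1.
Particular solution: (1158, -126).
General solution: u = 1158 + 9191t, v = -126 - 1000t for integer t.
-2572 ≤ 1158 + 9191t ≤ 125051 gives t ∈ [0, 13], which is 14 values.

14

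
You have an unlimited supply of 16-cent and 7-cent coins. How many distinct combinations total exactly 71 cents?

Need nonnegative integers with 16j + 7k = 71.
gcd(16, 7) = 1, and 16·(-3) + 7·(7) = 1.
So (j₀, k₀) = (-213, 497); general j = -213 + 7t, k = 497 - 16t.
j ≥ 0 ⇒ t ≥ 31; k ≥ 0 ⇒ t ≤ 31. That's 1 value of t.

1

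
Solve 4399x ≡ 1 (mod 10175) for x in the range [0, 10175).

9074

gcd(10175, 4399) = 1.
By Bézout, 4399*(-1101) + 10175*(476) = 1.
So 4399*-1101 ≡ 1 (mod 10175), and -1101 mod 10175 = 9074.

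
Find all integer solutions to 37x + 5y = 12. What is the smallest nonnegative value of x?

1

gcd(37, 5) = 1.
1 divides 12, so solutions exist.
By Bézout, 37*(-2) + 5*(15) = 1.
Scale by 12/1 = 12: (x₀, y₀) = (-24, 180).
General solution: x = -24 + 5t, y = 180 - 37t for integer t.
x ≥ 0: smallest is -24 mod 5 = 1 (at t = 5), with y = -5.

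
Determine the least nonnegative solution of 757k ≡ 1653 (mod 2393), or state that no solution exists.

1352

gcd(2393, 757):
  2393 = 3·757 + 122
  757 = 6·122 + 25
  122 = 4·25 + 22
  25 = 1·22 + 3
  22 = 7·3 + 1
  3 = 3·1
so gcd(2393, 757) = 1.
1 divides 1653, so solutions exist.
Back-substitute for Bézout coefficients:
  1 = 22 - 7·3
  ... = 757·(-765) + 2393·(242)
So 757·(-765) ≡ 1 (mod 2393); multiply by 1653: k ≡ -1264545 (mod 2393).
Smallest nonnegative: k = -1264545 mod 2393 = 1352.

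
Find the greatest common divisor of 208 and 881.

1

gcd(881, 208) = 1  (881 = 4·208 + 49, 208 = 4·49 + 12, 49 = 4·12 + 1, 12 = 12·1).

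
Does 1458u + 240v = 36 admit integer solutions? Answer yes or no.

yes

gcd(1458, 240) = 6  (1458 = 6×240 + 18, 240 = 13×18 + 6, 18 = 3×6).
6 divides 36, so integer solutions exist.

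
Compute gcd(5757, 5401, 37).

1

gcd(5757, 5401) = 1  (5757 = 1×5401 + 356, 5401 = 15×356 + 61, 356 = 5×61 + 51, 61 = 1×51 + 10, 51 = 5×10 + 1, 10 = 10×1).
gcd(1, 37) = 1.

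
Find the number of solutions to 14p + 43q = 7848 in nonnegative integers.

gcd(43, 14) = 1  (43 = 3×14 + 1, 14 = 14×1).
Back-substituting, 14×(-3) + 43×(1) = 1.
Scale by 7848: one solution is (-23544, 7848). Reduce p mod 43: (20, 176).
General: p = 20 + 43t, q = 176 - 14t.
p ≥ 0 ⇒ t ≥ 0; q ≥ 0 ⇒ t ≤ 12. So t ∈ [0, 12]: 13 solutions.

13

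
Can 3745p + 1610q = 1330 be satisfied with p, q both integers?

yes

gcd(3745, 1610) = 35.
35 divides 1330, so integer solutions exist.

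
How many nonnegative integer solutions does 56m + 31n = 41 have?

gcd(56, 31):
  56 = 1×31 + 25
  31 = 1×25 + 6
  25 = 4×6 + 1
  6 = 6×1
so gcd(56, 31) = 1.
Back-substitute for Bézout coefficients:
  1 = 25 - 4×6
  ... = 56×(5) + 31×(-9)
Scale by 41: one solution is (205, -369). Reduce m mod 31: (19, -33).
General: m = 19 + 31t, n = -33 - 56t.
m ≥ 0 ⇒ t ≥ 0; n ≥ 0 ⇒ t ≤ -1. So t ∈ [0, -1]: 0 solutions.

0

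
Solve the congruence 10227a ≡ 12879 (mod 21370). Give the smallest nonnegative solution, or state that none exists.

9887

gcd(21370, 10227) = 1.
1 divides 12879, so solutions exist.
By Bézout, 10227·(2123) + 21370·(-1016) = 1.
So 10227·(2123) ≡ 1 (mod 21370); multiply by 12879: a ≡ 27342117 (mod 21370).
Smallest nonnegative: a = 27342117 mod 21370 = 9887.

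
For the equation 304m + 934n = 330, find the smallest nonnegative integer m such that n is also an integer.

gcd(934, 304) = 2.
2 divides 330, so solutions exist.
By Bézout, 304·(212) + 934·(-69) = 2.
Scale by 330/2 = 165: (m₀, n₀) = (34980, -11385).
General solution: m = 34980 + 467t, n = -11385 - 152t for integer t.
m ≥ 0: smallest is 34980 mod 467 = 422 (at t = -74), with n = -137.

422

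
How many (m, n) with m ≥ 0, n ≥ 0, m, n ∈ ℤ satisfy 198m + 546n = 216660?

12

gcd(546, 198) = 6.
By Bézout, 198×(-11) + 546×(4) = 6.
One solution: (5, 395).
General: m = 5 + 91t, n = 395 - 33t.
m ≥ 0 ⇒ t ≥ 0; n ≥ 0 ⇒ t ≤ 11. So t ∈ [0, 11]: 12 solutions.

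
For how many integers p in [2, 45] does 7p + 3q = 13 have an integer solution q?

14

gcd(7, 3):
  7 = 2×3 + 1
  3 = 3×1
so gcd(7, 3) = 1.
Back-substitute for Bézout coefficients:
  1 = 7 - 2×3
  ... = 7×(1) + 3×(-2)
Scale by 13: particular solution (13, -26); reduce p mod 3: (1, 2).
General solution: p = 1 + 3t, q = 2 - 7t for integer t.
2 ≤ 1 + 3t ≤ 45 gives t ∈ [1, 14], which is 14 values.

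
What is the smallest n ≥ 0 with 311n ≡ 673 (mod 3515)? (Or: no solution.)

183

gcd(3515, 311):
  3515 = 11*311 + 94
  311 = 3*94 + 29
  94 = 3*29 + 7
  29 = 4*7 + 1
  7 = 7*1
so gcd(3515, 311) = 1.
1 divides 673, so solutions exist.
Back-substitute for Bézout coefficients:
  1 = 29 - 4*7
  ... = 311*(486) + 3515*(-43)
So 311*(486) ≡ 1 (mod 3515); multiply by 673: n ≡ 327078 (mod 3515).
Smallest nonnegative: n = 327078 mod 3515 = 183.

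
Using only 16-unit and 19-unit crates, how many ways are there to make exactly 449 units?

1

Need nonnegative integers with 16j + 19k = 449.
gcd(16, 19) = 1, and 16·(6) + 19·(-5) = 1.
So (j₀, k₀) = (2694, -2245); general j = 2694 + 19t, k = -2245 - 16t.
j ≥ 0 ⇒ t ≥ -141; k ≥ 0 ⇒ t ≤ -141. That's 1 value of t.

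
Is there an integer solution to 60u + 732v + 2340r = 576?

yes

gcd(732, 60) = 12  (732 = 12*60 + 12, 60 = 5*12).
gcd(12, 2340) = 12.
12 divides 576, so integer solutions exist.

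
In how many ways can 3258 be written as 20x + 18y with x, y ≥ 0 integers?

19

gcd(20, 18) = 2  (20 = 1*18 + 2, 18 = 9*2).
Back-substituting, 20*(1) + 18*(-1) = 2.
Scale by 1629: one solution is (1629, -1629). Reduce x mod 9: (0, 181).
General: x = 0 + 9t, y = 181 - 10t.
x ≥ 0 ⇒ t ≥ 0; y ≥ 0 ⇒ t ≤ 18. So t ∈ [0, 18]: 19 solutions.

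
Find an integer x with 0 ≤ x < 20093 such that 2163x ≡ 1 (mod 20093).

16145

gcd(20093, 2163) = 1  (20093 = 9*2163 + 626, 2163 = 3*626 + 285, 626 = 2*285 + 56, 285 = 5*56 + 5, 56 = 11*5 + 1, 5 = 5*1).
Back-substituting, 2163*(-3948) + 20093*(425) = 1.
So 2163*-3948 ≡ 1 (mod 20093), and -3948 mod 20093 = 16145.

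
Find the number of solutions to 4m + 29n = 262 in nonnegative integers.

gcd(29, 4) = 1.
By Bézout, 4×(-7) + 29×(1) = 1.
One solution: (22, 6).
General: m = 22 + 29t, n = 6 - 4t.
m ≥ 0 ⇒ t ≥ 0; n ≥ 0 ⇒ t ≤ 1. So t ∈ [0, 1]: 2 solutions.

2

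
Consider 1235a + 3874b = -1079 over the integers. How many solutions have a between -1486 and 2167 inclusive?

13

gcd(3874, 1235) = 13.
By Bézout, 1235×(-69) + 3874×(22) = 13.
Particular solution: (65, -21).
General solution: a = 65 + 298t, b = -21 - 95t for integer t.
-1486 ≤ 65 + 298t ≤ 2167 gives t ∈ [-5, 7], which is 13 values.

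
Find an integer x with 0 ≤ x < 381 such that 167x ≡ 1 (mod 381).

gcd(381, 167):
  381 = 2×167 + 47
  167 = 3×47 + 26
  47 = 1×26 + 21
  26 = 1×21 + 5
  21 = 4×5 + 1
  5 = 5×1
so gcd(381, 167) = 1.
Back-substitute for Bézout coefficients:
  1 = 21 - 4×5
  ... = 167×(-73) + 381×(32)
So 167×-73 ≡ 1 (mod 381), and -73 mod 381 = 308.

308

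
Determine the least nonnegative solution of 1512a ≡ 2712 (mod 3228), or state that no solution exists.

100

gcd(3228, 1512) = 12.
12 divides 2712, so solutions exist.
By Bézout, 1512·(79) + 3228·(-37) = 12.
So 1512·(79) ≡ 12 (mod 3228); multiply by 226: a ≡ 17854 (mod 269).
Smallest nonnegative: a = 17854 mod 269 = 100.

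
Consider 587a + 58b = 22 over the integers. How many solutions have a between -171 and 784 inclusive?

17

gcd(587, 58) = 1.
By Bézout, 587×(25) + 58×(-253) = 1.
Particular solution: (28, -283).
General solution: a = 28 + 58t, b = -283 - 587t for integer t.
-171 ≤ 28 + 58t ≤ 784 gives t ∈ [-3, 13], which is 17 values.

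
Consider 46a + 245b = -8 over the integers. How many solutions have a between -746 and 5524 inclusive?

gcd(245, 46) = 1  (245 = 5*46 + 15, 46 = 3*15 + 1, 15 = 15*1).
Back-substituting, 46*(16) + 245*(-3) = 1.
Scale by -8: particular solution (-128, 24); reduce a mod 245: (117, -22).
General solution: a = 117 + 245t, b = -22 - 46t for integer t.
-746 ≤ 117 + 245t ≤ 5524 gives t ∈ [-3, 22], which is 26 values.

26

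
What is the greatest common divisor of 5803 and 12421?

1

gcd(12421, 5803):
  12421 = 2·5803 + 815
  5803 = 7·815 + 98
  815 = 8·98 + 31
  98 = 3·31 + 5
  31 = 6·5 + 1
  5 = 5·1
so gcd(12421, 5803) = 1.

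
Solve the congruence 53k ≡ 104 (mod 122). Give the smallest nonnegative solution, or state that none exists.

gcd(122, 53) = 1  (122 = 2·53 + 16, 53 = 3·16 + 5, 16 = 3·5 + 1, 5 = 5·1).
1 divides 104, so solutions exist.
Back-substituting, 53·(-23) + 122·(10) = 1.
So 53·(-23) ≡ 1 (mod 122); multiply by 104: k ≡ -2392 (mod 122).
Smallest nonnegative: k = -2392 mod 122 = 48.

48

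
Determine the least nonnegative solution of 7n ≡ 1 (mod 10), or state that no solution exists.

3

gcd(10, 7) = 1  (10 = 1·7 + 3, 7 = 2·3 + 1, 3 = 3·1).
1 divides 1, so solutions exist.
Back-substituting, 7·(3) + 10·(-2) = 1.
So 7·(3) ≡ 1 (mod 10); multiply by 1: n ≡ 3 (mod 10).
Smallest nonnegative: n = 3 mod 10 = 3.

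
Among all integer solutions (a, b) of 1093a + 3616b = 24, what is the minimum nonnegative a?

2296

gcd(3616, 1093):
  3616 = 3*1093 + 337
  1093 = 3*337 + 82
  337 = 4*82 + 9
  82 = 9*9 + 1
  9 = 9*1
so gcd(3616, 1093) = 1.
1 divides 24, so solutions exist.
Back-substitute for Bézout coefficients:
  1 = 82 - 9*9
  ... = 1093*(397) + 3616*(-120)
Scale by 24/1 = 24: (a₀, b₀) = (9528, -2880).
General solution: a = 9528 + 3616t, b = -2880 - 1093t for integer t.
a ≥ 0: smallest is 9528 mod 3616 = 2296 (at t = -2), with b = -694.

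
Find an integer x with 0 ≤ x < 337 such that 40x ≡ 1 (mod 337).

59

gcd(337, 40):
  337 = 8·40 + 17
  40 = 2·17 + 6
  17 = 2·6 + 5
  6 = 1·5 + 1
  5 = 5·1
so gcd(337, 40) = 1.
Back-substitute for Bézout coefficients:
  1 = 6 - 1·5
  ... = 40·(59) + 337·(-7)
So 40·59 ≡ 1 (mod 337), and 59 mod 337 = 59.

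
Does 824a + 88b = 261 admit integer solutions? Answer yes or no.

gcd(824, 88) = 8.
8 does not divide 261 (remainder 5), so no integer solutions.

no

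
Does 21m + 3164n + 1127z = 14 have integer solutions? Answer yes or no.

yes

gcd(3164, 21) = 7.
gcd(7, 1127) = 7.
7 divides 14, so integer solutions exist.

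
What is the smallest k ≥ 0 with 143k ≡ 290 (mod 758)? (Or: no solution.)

548

gcd(758, 143) = 1  (758 = 5×143 + 43, 143 = 3×43 + 14, 43 = 3×14 + 1, 14 = 14×1).
1 divides 290, so solutions exist.
Back-substituting, 143×(-53) + 758×(10) = 1.
So 143×(-53) ≡ 1 (mod 758); multiply by 290: k ≡ -15370 (mod 758).
Smallest nonnegative: k = -15370 mod 758 = 548.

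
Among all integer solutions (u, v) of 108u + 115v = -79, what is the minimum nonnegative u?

77

gcd(115, 108):
  115 = 1×108 + 7
  108 = 15×7 + 3
  7 = 2×3 + 1
  3 = 3×1
so gcd(115, 108) = 1.
1 divides -79, so solutions exist.
Back-substitute for Bézout coefficients:
  1 = 7 - 2×3
  ... = 108×(-33) + 115×(31)
Scale by -79/1 = -79: (u₀, v₀) = (2607, -2449).
General solution: u = 2607 + 115t, v = -2449 - 108t for integer t.
u ≥ 0: smallest is 2607 mod 115 = 77 (at t = -22), with v = -73.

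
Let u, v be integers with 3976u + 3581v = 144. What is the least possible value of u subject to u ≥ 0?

gcd(3976, 3581):
  3976 = 1×3581 + 395
  3581 = 9×395 + 26
  395 = 15×26 + 5
  26 = 5×5 + 1
  5 = 5×1
so gcd(3976, 3581) = 1.
1 divides 144, so solutions exist.
Back-substitute for Bézout coefficients:
  1 = 26 - 5×5
  ... = 3976×(-689) + 3581×(765)
Scale by 144/1 = 144: (u₀, v₀) = (-99216, 110160).
General solution: u = -99216 + 3581t, v = 110160 - 3976t for integer t.
u ≥ 0: smallest is -99216 mod 3581 = 1052 (at t = 28), with v = -1168.

1052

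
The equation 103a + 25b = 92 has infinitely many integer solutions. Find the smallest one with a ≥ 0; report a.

gcd(103, 25) = 1.
1 divides 92, so solutions exist.
By Bézout, 103·(-8) + 25·(33) = 1.
Scale by 92/1 = 92: (a₀, b₀) = (-736, 3036).
General solution: a = -736 + 25t, b = 3036 - 103t for integer t.
a ≥ 0: smallest is -736 mod 25 = 14 (at t = 30), with b = -54.

14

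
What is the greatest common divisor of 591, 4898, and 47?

1

gcd(4898, 591) = 1  (4898 = 8×591 + 170, 591 = 3×170 + 81, 170 = 2×81 + 8, 81 = 10×8 + 1, 8 = 8×1).
gcd(1, 47) = 1.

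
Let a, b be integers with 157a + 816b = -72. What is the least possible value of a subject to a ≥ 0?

gcd(816, 157) = 1.
1 divides -72, so solutions exist.
By Bézout, 157×(-395) + 816×(76) = 1.
Scale by -72/1 = -72: (a₀, b₀) = (28440, -5472).
General solution: a = 28440 + 816t, b = -5472 - 157t for integer t.
a ≥ 0: smallest is 28440 mod 816 = 696 (at t = -34), with b = -134.

696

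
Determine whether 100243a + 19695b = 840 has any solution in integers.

gcd(100243, 19695) = 13  (100243 = 5*19695 + 1768, 19695 = 11*1768 + 247, 1768 = 7*247 + 39, 247 = 6*39 + 13, 39 = 3*13).
13 does not divide 840 (remainder 8), so no integer solutions.

no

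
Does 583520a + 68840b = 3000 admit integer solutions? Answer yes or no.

yes

gcd(583520, 68840) = 40  (583520 = 8*68840 + 32800, 68840 = 2*32800 + 3240, 32800 = 10*3240 + 400, 3240 = 8*400 + 40, 400 = 10*40).
40 divides 3000, so integer solutions exist.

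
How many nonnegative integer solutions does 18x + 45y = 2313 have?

26

gcd(45, 18) = 9.
By Bézout, 18×(-2) + 45×(1) = 9.
One solution: (1, 51).
General: x = 1 + 5t, y = 51 - 2t.
x ≥ 0 ⇒ t ≥ 0; y ≥ 0 ⇒ t ≤ 25. So t ∈ [0, 25]: 26 solutions.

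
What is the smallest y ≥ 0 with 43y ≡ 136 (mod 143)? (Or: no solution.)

gcd(143, 43):
  143 = 3×43 + 14
  43 = 3×14 + 1
  14 = 14×1
so gcd(143, 43) = 1.
1 divides 136, so solutions exist.
Back-substitute for Bézout coefficients:
  1 = 43 - 3×14
  ... = 43×(10) + 143×(-3)
So 43×(10) ≡ 1 (mod 143); multiply by 136: y ≡ 1360 (mod 143).
Smallest nonnegative: y = 1360 mod 143 = 73.

73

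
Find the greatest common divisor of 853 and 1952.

1

gcd(1952, 853):
  1952 = 2·853 + 246
  853 = 3·246 + 115
  246 = 2·115 + 16
  115 = 7·16 + 3
  16 = 5·3 + 1
  3 = 3·1
so gcd(1952, 853) = 1.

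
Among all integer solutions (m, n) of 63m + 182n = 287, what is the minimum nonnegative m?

19

gcd(182, 63):
  182 = 2*63 + 56
  63 = 1*56 + 7
  56 = 8*7
so gcd(182, 63) = 7.
7 divides 287, so solutions exist.
Back-substitute for Bézout coefficients:
  7 = 63 - 1*56
  ... = 63*(3) + 182*(-1)
Scale by 287/7 = 41: (m₀, n₀) = (123, -41).
General solution: m = 123 + 26t, n = -41 - 9t for integer t.
m ≥ 0: smallest is 123 mod 26 = 19 (at t = -4), with n = -5.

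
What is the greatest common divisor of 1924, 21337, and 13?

gcd(21337, 1924):
  21337 = 11*1924 + 173
  1924 = 11*173 + 21
  173 = 8*21 + 5
  21 = 4*5 + 1
  5 = 5*1
so gcd(21337, 1924) = 1.
gcd(1, 13) = 1.

1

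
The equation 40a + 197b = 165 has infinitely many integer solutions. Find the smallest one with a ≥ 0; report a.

78

gcd(197, 40):
  197 = 4*40 + 37
  40 = 1*37 + 3
  37 = 12*3 + 1
  3 = 3*1
so gcd(197, 40) = 1.
1 divides 165, so solutions exist.
Back-substitute for Bézout coefficients:
  1 = 37 - 12*3
  ... = 40*(-64) + 197*(13)
Scale by 165/1 = 165: (a₀, b₀) = (-10560, 2145).
General solution: a = -10560 + 197t, b = 2145 - 40t for integer t.
a ≥ 0: smallest is -10560 mod 197 = 78 (at t = 54), with b = -15.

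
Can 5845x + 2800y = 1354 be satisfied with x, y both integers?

gcd(5845, 2800) = 35  (5845 = 2*2800 + 245, 2800 = 11*245 + 105, 245 = 2*105 + 35, 105 = 3*35).
35 does not divide 1354 (remainder 24), so no integer solutions.

no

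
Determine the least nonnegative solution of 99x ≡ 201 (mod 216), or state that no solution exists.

gcd(216, 99):
  216 = 2×99 + 18
  99 = 5×18 + 9
  18 = 2×9
so gcd(216, 99) = 9.
9 does not divide 201, so the congruence has no solution.

no solution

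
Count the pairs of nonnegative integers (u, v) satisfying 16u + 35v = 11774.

gcd(35, 16):
  35 = 2×16 + 3
  16 = 5×3 + 1
  3 = 3×1
so gcd(35, 16) = 1.
Back-substitute for Bézout coefficients:
  1 = 16 - 5×3
  ... = 16×(11) + 35×(-5)
Scale by 11774: one solution is (129514, -58870). Reduce u mod 35: (14, 330).
General: u = 14 + 35t, v = 330 - 16t.
u ≥ 0 ⇒ t ≥ 0; v ≥ 0 ⇒ t ≤ 20. So t ∈ [0, 20]: 21 solutions.

21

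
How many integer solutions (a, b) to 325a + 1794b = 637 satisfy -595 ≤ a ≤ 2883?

25

gcd(1794, 325):
  1794 = 5·325 + 169
  325 = 1·169 + 156
  169 = 1·156 + 13
  156 = 12·13
so gcd(1794, 325) = 13.
Back-substitute for Bézout coefficients:
  13 = 169 - 1·156
  ... = 325·(-11) + 1794·(2)
Scale by 49: particular solution (-539, 98); reduce a mod 138: (13, -2).
General solution: a = 13 + 138t, b = -2 - 25t for integer t.
-595 ≤ 13 + 138t ≤ 2883 gives t ∈ [-4, 20], which is 25 values.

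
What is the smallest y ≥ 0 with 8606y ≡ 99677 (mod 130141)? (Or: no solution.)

gcd(130141, 8606):
  130141 = 15*8606 + 1051
  8606 = 8*1051 + 198
  1051 = 5*198 + 61
  198 = 3*61 + 15
  61 = 4*15 + 1
  15 = 15*1
so gcd(130141, 8606) = 1.
1 divides 99677, so solutions exist.
Back-substitute for Bézout coefficients:
  1 = 61 - 4*15
  ... = 8606*(-8544) + 130141*(565)
So 8606*(-8544) ≡ 1 (mod 130141); multiply by 99677: y ≡ -851640288 (mod 130141).
Smallest nonnegative: y = -851640288 mod 130141 = 2416.

2416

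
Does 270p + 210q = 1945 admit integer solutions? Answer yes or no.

gcd(270, 210) = 30.
30 does not divide 1945 (remainder 25), so no integer solutions.

no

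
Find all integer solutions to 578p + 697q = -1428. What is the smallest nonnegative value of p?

12

gcd(697, 578):
  697 = 1×578 + 119
  578 = 4×119 + 102
  119 = 1×102 + 17
  102 = 6×17
so gcd(697, 578) = 17.
17 divides -1428, so solutions exist.
Back-substitute for Bézout coefficients:
  17 = 119 - 1×102
  ... = 578×(-6) + 697×(5)
Scale by -1428/17 = -84: (p₀, q₀) = (504, -420).
General solution: p = 504 + 41t, q = -420 - 34t for integer t.
p ≥ 0: smallest is 504 mod 41 = 12 (at t = -12), with q = -12.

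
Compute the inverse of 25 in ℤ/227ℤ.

109

gcd(227, 25) = 1  (227 = 9×25 + 2, 25 = 12×2 + 1, 2 = 2×1).
Back-substituting, 25×(109) + 227×(-12) = 1.
So 25×109 ≡ 1 (mod 227), and 109 mod 227 = 109.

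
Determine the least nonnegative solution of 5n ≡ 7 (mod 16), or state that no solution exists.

11

gcd(16, 5):
  16 = 3·5 + 1
  5 = 5·1
so gcd(16, 5) = 1.
1 divides 7, so solutions exist.
Back-substitute for Bézout coefficients:
  1 = 16 - 3·5
  ... = 5·(-3) + 16·(1)
So 5·(-3) ≡ 1 (mod 16); multiply by 7: n ≡ -21 (mod 16).
Smallest nonnegative: n = -21 mod 16 = 11.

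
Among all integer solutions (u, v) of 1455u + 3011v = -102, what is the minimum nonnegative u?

gcd(3011, 1455):
  3011 = 2×1455 + 101
  1455 = 14×101 + 41
  101 = 2×41 + 19
  41 = 2×19 + 3
  19 = 6×3 + 1
  3 = 3×1
so gcd(3011, 1455) = 1.
1 divides -102, so solutions exist.
Back-substitute for Bézout coefficients:
  1 = 19 - 6×3
  ... = 1455×(-954) + 3011×(461)
Scale by -102/1 = -102: (u₀, v₀) = (97308, -47022).
General solution: u = 97308 + 3011t, v = -47022 - 1455t for integer t.
u ≥ 0: smallest is 97308 mod 3011 = 956 (at t = -32), with v = -462.

956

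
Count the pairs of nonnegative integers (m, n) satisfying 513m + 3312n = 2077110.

gcd(3312, 513) = 9.
By Bézout, 513×(-71) + 3312×(11) = 9.
One solution: (214, 594).
General: m = 214 + 368t, n = 594 - 57t.
m ≥ 0 ⇒ t ≥ 0; n ≥ 0 ⇒ t ≤ 10. So t ∈ [0, 10]: 11 solutions.

11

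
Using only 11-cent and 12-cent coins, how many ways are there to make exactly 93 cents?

Need nonnegative integers with 11j + 12k = 93.
gcd(11, 12) = 1, and 11·(-1) + 12·(1) = 1.
So (j₀, k₀) = (-93, 93); general j = -93 + 12t, k = 93 - 11t.
j ≥ 0 ⇒ t ≥ 8; k ≥ 0 ⇒ t ≤ 8. That's 1 value of t.

1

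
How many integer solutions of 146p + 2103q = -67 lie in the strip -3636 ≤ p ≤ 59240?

gcd(2103, 146) = 1  (2103 = 14*146 + 59, 146 = 2*59 + 28, 59 = 2*28 + 3, 28 = 9*3 + 1, 3 = 3*1).
Back-substituting, 146*(677) + 2103*(-47) = 1.
Scale by -67: particular solution (-45359, 3149); reduce p mod 2103: (907, -63).
General solution: p = 907 + 2103t, q = -63 - 146t for integer t.
-3636 ≤ 907 + 2103t ≤ 59240 gives t ∈ [-2, 27], which is 30 values.

30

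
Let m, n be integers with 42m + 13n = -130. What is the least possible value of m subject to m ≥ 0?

0

gcd(42, 13) = 1  (42 = 3·13 + 3, 13 = 4·3 + 1, 3 = 3·1).
1 divides -130, so solutions exist.
Back-substituting, 42·(-4) + 13·(13) = 1.
Scale by -130/1 = -130: (m₀, n₀) = (520, -1690).
General solution: m = 520 + 13t, n = -1690 - 42t for integer t.
m ≥ 0: smallest is 520 mod 13 = 0 (at t = -40), with n = -10.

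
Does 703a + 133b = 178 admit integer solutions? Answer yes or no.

no

gcd(703, 133) = 19.
19 does not divide 178 (remainder 7), so no integer solutions.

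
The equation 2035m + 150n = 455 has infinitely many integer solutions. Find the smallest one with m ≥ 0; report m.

23

gcd(2035, 150):
  2035 = 13×150 + 85
  150 = 1×85 + 65
  85 = 1×65 + 20
  65 = 3×20 + 5
  20 = 4×5
so gcd(2035, 150) = 5.
5 divides 455, so solutions exist.
Back-substitute for Bézout coefficients:
  5 = 65 - 3×20
  ... = 2035×(-7) + 150×(95)
Scale by 455/5 = 91: (m₀, n₀) = (-637, 8645).
General solution: m = -637 + 30t, n = 8645 - 407t for integer t.
m ≥ 0: smallest is -637 mod 30 = 23 (at t = 22), with n = -309.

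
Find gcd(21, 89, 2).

gcd(89, 21) = 1.
gcd(1, 2) = 1.

1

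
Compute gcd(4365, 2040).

15

gcd(4365, 2040) = 15  (4365 = 2×2040 + 285, 2040 = 7×285 + 45, 285 = 6×45 + 15, 45 = 3×15).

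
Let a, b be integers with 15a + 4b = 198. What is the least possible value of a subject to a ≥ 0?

2

gcd(15, 4) = 1  (15 = 3·4 + 3, 4 = 1·3 + 1, 3 = 3·1).
1 divides 198, so solutions exist.
Back-substituting, 15·(-1) + 4·(4) = 1.
Scale by 198/1 = 198: (a₀, b₀) = (-198, 792).
General solution: a = -198 + 4t, b = 792 - 15t for integer t.
a ≥ 0: smallest is -198 mod 4 = 2 (at t = 50), with b = 42.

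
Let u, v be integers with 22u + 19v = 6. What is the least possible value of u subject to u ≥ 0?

gcd(22, 19) = 1.
1 divides 6, so solutions exist.
By Bézout, 22·(-6) + 19·(7) = 1.
Scale by 6/1 = 6: (u₀, v₀) = (-36, 42).
General solution: u = -36 + 19t, v = 42 - 22t for integer t.
u ≥ 0: smallest is -36 mod 19 = 2 (at t = 2), with v = -2.

2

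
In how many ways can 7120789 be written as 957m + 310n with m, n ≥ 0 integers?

gcd(957, 310) = 1  (957 = 3*310 + 27, 310 = 11*27 + 13, 27 = 2*13 + 1, 13 = 13*1).
Back-substituting, 957*(23) + 310*(-71) = 1.
Scale by 7120789: one solution is (163778147, -505576019). Reduce m mod 310: (187, 22393).
General: m = 187 + 310t, n = 22393 - 957t.
m ≥ 0 ⇒ t ≥ 0; n ≥ 0 ⇒ t ≤ 23. So t ∈ [0, 23]: 24 solutions.

24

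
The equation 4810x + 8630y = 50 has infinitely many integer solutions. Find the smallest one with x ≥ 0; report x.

558

gcd(8630, 4810):
  8630 = 1·4810 + 3820
  4810 = 1·3820 + 990
  3820 = 3·990 + 850
  990 = 1·850 + 140
  850 = 6·140 + 10
  140 = 14·10
so gcd(8630, 4810) = 10.
10 divides 50, so solutions exist.
Back-substitute for Bézout coefficients:
  10 = 850 - 6·140
  ... = 4810·(-61) + 8630·(34)
Scale by 50/10 = 5: (x₀, y₀) = (-305, 170).
General solution: x = -305 + 863t, y = 170 - 481t for integer t.
x ≥ 0: smallest is -305 mod 863 = 558 (at t = 1), with y = -311.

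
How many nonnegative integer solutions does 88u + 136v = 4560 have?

gcd(136, 88) = 8  (136 = 1·88 + 48, 88 = 1·48 + 40, 48 = 1·40 + 8, 40 = 5·8).
Back-substituting, 88·(-3) + 136·(2) = 8.
Scale by 570: one solution is (-1710, 1140). Reduce u mod 17: (7, 29).
General: u = 7 + 17t, v = 29 - 11t.
u ≥ 0 ⇒ t ≥ 0; v ≥ 0 ⇒ t ≤ 2. So t ∈ [0, 2]: 3 solutions.

3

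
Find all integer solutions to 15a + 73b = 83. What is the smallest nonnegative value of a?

gcd(73, 15) = 1  (73 = 4*15 + 13, 15 = 1*13 + 2, 13 = 6*2 + 1, 2 = 2*1).
1 divides 83, so solutions exist.
Back-substituting, 15*(-34) + 73*(7) = 1.
Scale by 83/1 = 83: (a₀, b₀) = (-2822, 581).
General solution: a = -2822 + 73t, b = 581 - 15t for integer t.
a ≥ 0: smallest is -2822 mod 73 = 25 (at t = 39), with b = -4.

25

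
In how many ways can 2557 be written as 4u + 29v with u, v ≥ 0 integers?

gcd(29, 4):
  29 = 7×4 + 1
  4 = 4×1
so gcd(29, 4) = 1.
Back-substitute for Bézout coefficients:
  1 = 29 - 7×4
  ... = 4×(-7) + 29×(1)
Scale by 2557: one solution is (-17899, 2557). Reduce u mod 29: (23, 85).
General: u = 23 + 29t, v = 85 - 4t.
u ≥ 0 ⇒ t ≥ 0; v ≥ 0 ⇒ t ≤ 21. So t ∈ [0, 21]: 22 solutions.

22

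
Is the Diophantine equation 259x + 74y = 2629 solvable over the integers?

gcd(259, 74) = 37  (259 = 3*74 + 37, 74 = 2*37).
37 does not divide 2629 (remainder 2), so no integer solutions.

no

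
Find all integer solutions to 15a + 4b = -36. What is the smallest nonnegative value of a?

0

gcd(15, 4):
  15 = 3×4 + 3
  4 = 1×3 + 1
  3 = 3×1
so gcd(15, 4) = 1.
1 divides -36, so solutions exist.
Back-substitute for Bézout coefficients:
  1 = 4 - 1×3
  ... = 15×(-1) + 4×(4)
Scale by -36/1 = -36: (a₀, b₀) = (36, -144).
General solution: a = 36 + 4t, b = -144 - 15t for integer t.
a ≥ 0: smallest is 36 mod 4 = 0 (at t = -9), with b = -9.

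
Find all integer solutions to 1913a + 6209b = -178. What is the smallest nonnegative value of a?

2564

gcd(6209, 1913):
  6209 = 3×1913 + 470
  1913 = 4×470 + 33
  470 = 14×33 + 8
  33 = 4×8 + 1
  8 = 8×1
so gcd(6209, 1913) = 1.
1 divides -178, so solutions exist.
Back-substitute for Bézout coefficients:
  1 = 33 - 4×8
  ... = 1913×(753) + 6209×(-232)
Scale by -178/1 = -178: (a₀, b₀) = (-134034, 41296).
General solution: a = -134034 + 6209t, b = 41296 - 1913t for integer t.
a ≥ 0: smallest is -134034 mod 6209 = 2564 (at t = 22), with b = -790.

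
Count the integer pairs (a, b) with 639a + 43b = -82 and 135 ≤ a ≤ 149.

0

gcd(639, 43) = 1.
By Bézout, 639*(7) + 43*(-104) = 1.
Particular solution: (28, -418).
General solution: a = 28 + 43t, b = -418 - 639t for integer t.
135 ≤ 28 + 43t ≤ 149 gives t ∈ [3, 2], which is 0 values.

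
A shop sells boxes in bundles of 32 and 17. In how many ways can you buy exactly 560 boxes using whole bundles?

1

Need nonnegative integers with 32j + 17k = 560.
gcd(32, 17) = 1, and 32·(8) + 17·(-15) = 1.
So (j₀, k₀) = (4480, -8400); general j = 4480 + 17t, k = -8400 - 32t.
j ≥ 0 ⇒ t ≥ -263; k ≥ 0 ⇒ t ≤ -263. That's 1 value of t.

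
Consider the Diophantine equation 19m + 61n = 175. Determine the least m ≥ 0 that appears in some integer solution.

6

gcd(61, 19):
  61 = 3×19 + 4
  19 = 4×4 + 3
  4 = 1×3 + 1
  3 = 3×1
so gcd(61, 19) = 1.
1 divides 175, so solutions exist.
Back-substitute for Bézout coefficients:
  1 = 4 - 1×3
  ... = 19×(-16) + 61×(5)
Scale by 175/1 = 175: (m₀, n₀) = (-2800, 875).
General solution: m = -2800 + 61t, n = 875 - 19t for integer t.
m ≥ 0: smallest is -2800 mod 61 = 6 (at t = 46), with n = 1.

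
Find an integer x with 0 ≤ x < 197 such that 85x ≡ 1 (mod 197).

gcd(197, 85) = 1.
By Bézout, 85×(51) + 197×(-22) = 1.
So 85×51 ≡ 1 (mod 197), and 51 mod 197 = 51.

51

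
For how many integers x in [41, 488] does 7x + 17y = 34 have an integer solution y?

gcd(17, 7) = 1.
By Bézout, 7×(5) + 17×(-2) = 1.
Particular solution: (0, 2).
General solution: x = 0 + 17t, y = 2 - 7t for integer t.
41 ≤ 0 + 17t ≤ 488 gives t ∈ [3, 28], which is 26 values.

26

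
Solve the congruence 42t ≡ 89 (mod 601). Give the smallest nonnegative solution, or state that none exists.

274

gcd(601, 42) = 1.
1 divides 89, so solutions exist.
By Bézout, 42×(-186) + 601×(13) = 1.
So 42×(-186) ≡ 1 (mod 601); multiply by 89: t ≡ -16554 (mod 601).
Smallest nonnegative: t = -16554 mod 601 = 274.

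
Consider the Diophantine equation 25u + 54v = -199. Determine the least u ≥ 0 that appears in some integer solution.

5

gcd(54, 25) = 1.
1 divides -199, so solutions exist.
By Bézout, 25×(13) + 54×(-6) = 1.
Scale by -199/1 = -199: (u₀, v₀) = (-2587, 1194).
General solution: u = -2587 + 54t, v = 1194 - 25t for integer t.
u ≥ 0: smallest is -2587 mod 54 = 5 (at t = 48), with v = -6.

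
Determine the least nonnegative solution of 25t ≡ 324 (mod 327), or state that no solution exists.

gcd(327, 25):
  327 = 13×25 + 2
  25 = 12×2 + 1
  2 = 2×1
so gcd(327, 25) = 1.
1 divides 324, so solutions exist.
Back-substitute for Bézout coefficients:
  1 = 25 - 12×2
  ... = 25×(157) + 327×(-12)
So 25×(157) ≡ 1 (mod 327); multiply by 324: t ≡ 50868 (mod 327).
Smallest nonnegative: t = 50868 mod 327 = 183.

183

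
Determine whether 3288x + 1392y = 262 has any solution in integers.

gcd(3288, 1392) = 24.
24 does not divide 262 (remainder 22), so no integer solutions.

no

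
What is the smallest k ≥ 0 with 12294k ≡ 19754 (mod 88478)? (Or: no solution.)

gcd(88478, 12294) = 2.
2 divides 19754, so solutions exist.
By Bézout, 12294×(-8665) + 88478×(1204) = 2.
So 12294×(-8665) ≡ 2 (mod 88478); multiply by 9877: k ≡ -85584205 (mod 44239).
Smallest nonnegative: k = -85584205 mod 44239 = 18260.

18260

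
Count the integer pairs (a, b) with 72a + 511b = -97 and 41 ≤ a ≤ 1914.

gcd(511, 72) = 1  (511 = 7×72 + 7, 72 = 10×7 + 2, 7 = 3×2 + 1, 2 = 2×1).
Back-substituting, 72×(-220) + 511×(31) = 1.
Scale by -97: particular solution (21340, -3007); reduce a mod 511: (389, -55).
General solution: a = 389 + 511t, b = -55 - 72t for integer t.
41 ≤ 389 + 511t ≤ 1914 gives t ∈ [0, 2], which is 3 values.

3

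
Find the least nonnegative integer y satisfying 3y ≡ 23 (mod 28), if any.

17

gcd(28, 3) = 1  (28 = 9×3 + 1, 3 = 3×1).
1 divides 23, so solutions exist.
Back-substituting, 3×(-9) + 28×(1) = 1.
So 3×(-9) ≡ 1 (mod 28); multiply by 23: y ≡ -207 (mod 28).
Smallest nonnegative: y = -207 mod 28 = 17.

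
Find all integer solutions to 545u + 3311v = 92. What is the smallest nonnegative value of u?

2813

gcd(3311, 545):
  3311 = 6*545 + 41
  545 = 13*41 + 12
  41 = 3*12 + 5
  12 = 2*5 + 2
  5 = 2*2 + 1
  2 = 2*1
so gcd(3311, 545) = 1.
1 divides 92, so solutions exist.
Back-substitute for Bézout coefficients:
  1 = 5 - 2*2
  ... = 545*(-1373) + 3311*(226)
Scale by 92/1 = 92: (u₀, v₀) = (-126316, 20792).
General solution: u = -126316 + 3311t, v = 20792 - 545t for integer t.
u ≥ 0: smallest is -126316 mod 3311 = 2813 (at t = 39), with v = -463.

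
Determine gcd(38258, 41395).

1

gcd(41395, 38258):
  41395 = 1·38258 + 3137
  38258 = 12·3137 + 614
  3137 = 5·614 + 67
  614 = 9·67 + 11
  67 = 6·11 + 1
  11 = 11·1
so gcd(41395, 38258) = 1.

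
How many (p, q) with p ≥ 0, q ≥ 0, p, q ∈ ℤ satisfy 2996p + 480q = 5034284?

14

gcd(2996, 480) = 4.
By Bézout, 2996×(29) + 480×(-181) = 4.
One solution: (79, 9995).
General: p = 79 + 120t, q = 9995 - 749t.
p ≥ 0 ⇒ t ≥ 0; q ≥ 0 ⇒ t ≤ 13. So t ∈ [0, 13]: 14 solutions.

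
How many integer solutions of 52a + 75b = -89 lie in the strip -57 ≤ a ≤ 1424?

20

gcd(75, 52) = 1  (75 = 1×52 + 23, 52 = 2×23 + 6, 23 = 3×6 + 5, 6 = 1×5 + 1, 5 = 5×1).
Back-substituting, 52×(13) + 75×(-9) = 1.
Scale by -89: particular solution (-1157, 801); reduce a mod 75: (43, -31).
General solution: a = 43 + 75t, b = -31 - 52t for integer t.
-57 ≤ 43 + 75t ≤ 1424 gives t ∈ [-1, 18], which is 20 values.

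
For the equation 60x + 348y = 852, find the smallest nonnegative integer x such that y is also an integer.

20

gcd(348, 60) = 12  (348 = 5×60 + 48, 60 = 1×48 + 12, 48 = 4×12).
12 divides 852, so solutions exist.
Back-substituting, 60×(6) + 348×(-1) = 12.
Scale by 852/12 = 71: (x₀, y₀) = (426, -71).
General solution: x = 426 + 29t, y = -71 - 5t for integer t.
x ≥ 0: smallest is 426 mod 29 = 20 (at t = -14), with y = -1.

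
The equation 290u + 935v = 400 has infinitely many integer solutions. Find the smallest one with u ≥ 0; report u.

gcd(935, 290) = 5  (935 = 3·290 + 65, 290 = 4·65 + 30, 65 = 2·30 + 5, 30 = 6·5).
5 divides 400, so solutions exist.
Back-substituting, 290·(-29) + 935·(9) = 5.
Scale by 400/5 = 80: (u₀, v₀) = (-2320, 720).
General solution: u = -2320 + 187t, v = 720 - 58t for integer t.
u ≥ 0: smallest is -2320 mod 187 = 111 (at t = 13), with v = -34.

111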